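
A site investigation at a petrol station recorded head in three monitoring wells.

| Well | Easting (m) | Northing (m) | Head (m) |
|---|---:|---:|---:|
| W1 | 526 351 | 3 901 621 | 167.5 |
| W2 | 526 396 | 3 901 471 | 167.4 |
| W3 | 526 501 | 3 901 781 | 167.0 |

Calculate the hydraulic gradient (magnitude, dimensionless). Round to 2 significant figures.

Taking W1 as reference: W2−W1 = (45, -150, -0.1); W3−W1 = (150, 160, -0.5).
Solve a·Δx + b·Δy = Δh: det = 45·160 − 150·(-150) = 29700.
∂h/∂x = [(-0.1)·160 − (-0.5)·(-150)] / 29700 = -0.003064
∂h/∂y = [45·(-0.5) − 150·(-0.1)] / 29700 = -0.0002525
|∇h| = √(-0.003064² + -0.0002525²) = 0.003074

0.0031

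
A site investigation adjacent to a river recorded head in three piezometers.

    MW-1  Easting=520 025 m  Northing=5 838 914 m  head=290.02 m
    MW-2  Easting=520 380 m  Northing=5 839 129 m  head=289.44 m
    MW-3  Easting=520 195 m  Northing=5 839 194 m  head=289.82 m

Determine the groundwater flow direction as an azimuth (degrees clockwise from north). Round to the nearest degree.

With h = a·x + b·y + c and MW-1 as origin, the differences give:
  355·a + 215·b = -0.58
  170·a + 280·b = -0.20
Eliminate b (×280 and ×215, subtract): 62850·a = -119.400 → a = ∂h/∂x = -0.001900
Back-substitute: b = ∂h/∂y = +0.0004391.
Flow direction (−∇h) has components (+0.001900 E, -0.0004391 N).
Azimuth = atan2(E, N) = atan2(+0.001900, -0.0004391) = 103.0° ≈ 103°.

103°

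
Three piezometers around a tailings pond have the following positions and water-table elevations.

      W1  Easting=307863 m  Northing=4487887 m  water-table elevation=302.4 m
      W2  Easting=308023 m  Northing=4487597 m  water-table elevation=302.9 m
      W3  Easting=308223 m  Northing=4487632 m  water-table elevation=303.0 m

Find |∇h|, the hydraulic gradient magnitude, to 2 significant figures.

Differences from W1: to W2 (Δx, Δy, Δh) = (160, -290, +0.5); to W3 = (360, -255, +0.6).
Determinant of the coordinate differences = 160·(-255) − 360·(-290) = 63600.
∂h/∂x = [(+0.5)·(-255) − (+0.6)·(-290)] / 63600 = +0.0007311
∂h/∂y = [160·(+0.6) − 360·(+0.5)] / 63600 = -0.001321
|∇h| = √(0.0007311² + -0.001321²) = 0.00151

0.0015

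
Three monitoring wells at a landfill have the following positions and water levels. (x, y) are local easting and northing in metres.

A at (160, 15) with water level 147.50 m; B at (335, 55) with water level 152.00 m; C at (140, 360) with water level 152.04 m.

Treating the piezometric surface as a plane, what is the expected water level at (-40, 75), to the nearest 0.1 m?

Differences from A: to B (Δx, Δy, Δh) = (175, 40, +4.50); to C = (-20, 345, +4.54).
Solve a·Δx + b·Δy = Δh: det = 175·345 − (-20)·40 = 61175.
∂h/∂x = [(+4.50)·345 − (+4.54)·40] / 61175 = +0.02241
∂h/∂y = [175·(+4.54) − (-20)·(+4.50)] / 61175 = +0.01446
h(-40, 75) = 147.50 + (+0.02241)·(-200) + (+0.01446)·(60) = 147.50 -4.482 +0.868 = 143.886 m.

143.9 m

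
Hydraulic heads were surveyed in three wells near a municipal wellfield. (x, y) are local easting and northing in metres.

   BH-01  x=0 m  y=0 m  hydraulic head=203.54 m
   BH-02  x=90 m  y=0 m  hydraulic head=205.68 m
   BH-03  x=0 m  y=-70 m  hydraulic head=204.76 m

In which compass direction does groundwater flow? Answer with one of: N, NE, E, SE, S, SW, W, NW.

NW

∂h/∂x = (205.68 − 203.54) / (90 − 0) = +0.02378
∂h/∂y = (204.76 − 203.54) / (-70 − 0) = -0.01743
Flow = −∇h = (-0.02378 east, +0.01743 north), which points northwest.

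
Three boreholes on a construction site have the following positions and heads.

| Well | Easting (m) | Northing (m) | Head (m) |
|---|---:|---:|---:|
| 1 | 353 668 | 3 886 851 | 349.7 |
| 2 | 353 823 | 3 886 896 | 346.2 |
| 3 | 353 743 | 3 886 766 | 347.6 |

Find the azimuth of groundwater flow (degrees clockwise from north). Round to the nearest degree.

099°

Taking 1 as reference: 2−1 = (155, 45, -3.5); 3−1 = (75, -85, -2.1).
Determinant of the coordinate differences = 155·(-85) − 75·45 = -16550.
∂h/∂x = [(-3.5)·(-85) − (-2.1)·45] / -16550 = -0.02369
∂h/∂y = [155·(-2.1) − 75·(-3.5)] / -16550 = +0.003807
Flow direction (−∇h) has components (+0.02369 E, -0.003807 N).
Azimuth = atan2(E, N) = atan2(+0.02369, -0.003807) = 99.1° ≈ 099°.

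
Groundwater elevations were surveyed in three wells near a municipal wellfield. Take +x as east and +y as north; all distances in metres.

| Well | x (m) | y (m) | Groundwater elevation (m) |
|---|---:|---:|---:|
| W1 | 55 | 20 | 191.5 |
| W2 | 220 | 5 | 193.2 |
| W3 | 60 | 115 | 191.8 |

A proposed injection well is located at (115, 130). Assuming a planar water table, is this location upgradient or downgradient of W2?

Differences from W1: to W2 (Δx, Δy, Δh) = (165, -15, +1.7); to W3 = (5, 95, +0.3).
Determinant of the coordinate differences = 165·95 − 5·(-15) = 15750.
∂h/∂x = [(+1.7)·95 − (+0.3)·(-15)] / 15750 = +0.01054
∂h/∂y = [165·(+0.3) − 5·(+1.7)] / 15750 = +0.002603
Head at (115, 130) = 191.5 + (+0.01054)·(60) + (+0.002603)·(110) = 192.42 m.
That is lower than the 193.2 m at W2, so the point is downgradient.

downgradient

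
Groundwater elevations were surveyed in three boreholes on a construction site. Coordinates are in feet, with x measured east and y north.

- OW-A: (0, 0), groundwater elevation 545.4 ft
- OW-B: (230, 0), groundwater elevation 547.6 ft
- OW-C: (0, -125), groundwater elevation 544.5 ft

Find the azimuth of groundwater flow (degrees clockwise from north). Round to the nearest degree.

233°

∂h/∂x = (547.6 − 545.4) / (230 − 0) = +0.009565
∂h/∂y = (544.5 − 545.4) / (-125 − 0) = +0.007200
Flow direction (−∇h) has components (-0.009565 E, -0.007200 N).
Azimuth = atan2(E, N) = atan2(-0.009565, -0.007200) = 233.0° ≈ 233°.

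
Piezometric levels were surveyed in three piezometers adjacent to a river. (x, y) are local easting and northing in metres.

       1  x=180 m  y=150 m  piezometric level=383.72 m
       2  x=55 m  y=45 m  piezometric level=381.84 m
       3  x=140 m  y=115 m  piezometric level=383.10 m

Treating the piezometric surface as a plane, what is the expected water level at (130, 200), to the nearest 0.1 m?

384.2 m

With h = a·x + b·y + c and 1 as origin, the differences give:
  (-125)·a + (-105)·b = -1.88
  (-40)·a + (-35)·b = -0.62
Eliminate b (×(-35) and ×(-105), subtract): 175·a = 0.700 → a = ∂h/∂x = +0.004000
Back-substitute: b = ∂h/∂y = +0.01314.
h(130, 200) = 383.72 + (+0.004000)·(-50) + (+0.01314)·(50) = 383.72 -0.200 +0.657 = 384.177 m.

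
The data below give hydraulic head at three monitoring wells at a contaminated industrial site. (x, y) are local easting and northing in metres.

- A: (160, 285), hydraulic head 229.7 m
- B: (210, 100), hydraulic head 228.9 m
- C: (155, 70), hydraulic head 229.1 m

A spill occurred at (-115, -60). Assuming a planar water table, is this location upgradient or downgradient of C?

upgradient

With h = a·x + b·y + c and A as origin, the differences give:
  50·a + (-185)·b = -0.8
  (-5)·a + (-215)·b = -0.6
Eliminate b (×(-215) and ×(-185), subtract): -11675·a = 61.00 → a = ∂h/∂x = -0.005225
Back-substitute: b = ∂h/∂y = +0.002912.
Head at (-115, -60) = 229.7 + (-0.005225)·(-275) + (+0.002912)·(-345) = 230.13 m.
That is higher than the 229.1 m at C, so the point is upgradient.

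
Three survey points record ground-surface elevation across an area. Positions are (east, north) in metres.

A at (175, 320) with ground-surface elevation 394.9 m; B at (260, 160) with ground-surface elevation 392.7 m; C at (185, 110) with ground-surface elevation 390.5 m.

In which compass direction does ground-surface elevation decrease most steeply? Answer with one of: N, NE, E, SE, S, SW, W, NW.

With z = a·x + b·y + c and A as origin, the differences give:
  85·a + (-160)·b = -2.2
  10·a + (-210)·b = -4.4
Eliminate b (×(-210) and ×(-160), subtract): -16250·a = -242.00 → a = ∂z/∂x = +0.01489
Back-substitute: b = ∂z/∂y = +0.02166.
Steepest decrease is along −∇f = (-0.01489 E, -0.02166 N) → southwest.

SW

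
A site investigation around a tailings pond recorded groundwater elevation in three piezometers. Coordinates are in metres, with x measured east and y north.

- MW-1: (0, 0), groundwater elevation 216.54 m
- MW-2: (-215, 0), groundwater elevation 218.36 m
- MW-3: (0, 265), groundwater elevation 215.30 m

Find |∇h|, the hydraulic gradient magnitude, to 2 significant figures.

0.0097

∂h/∂x = (218.36 − 216.54) / (-215 − 0) = -0.008465
∂h/∂y = (215.30 − 216.54) / (265 − 0) = -0.004679
|∇h| = √(-0.008465² + -0.004679²) = 0.009672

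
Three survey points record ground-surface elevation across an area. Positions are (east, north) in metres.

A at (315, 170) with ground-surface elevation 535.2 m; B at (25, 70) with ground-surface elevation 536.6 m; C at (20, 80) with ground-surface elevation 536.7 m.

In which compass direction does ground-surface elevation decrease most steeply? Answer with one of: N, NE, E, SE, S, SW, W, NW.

Differences from A: to B (Δx, Δy, Δh) = (-290, -100, +1.4); to C = (-295, -90, +1.5).
Solve a·Δx + b·Δy = Δz: det = (-290)·(-90) − (-295)·(-100) = -3400.
∂z/∂x = [(+1.4)·(-90) − (+1.5)·(-100)] / -3400 = -0.007059
∂z/∂y = [(-290)·(+1.5) − (-295)·(+1.4)] / -3400 = +0.006471
Steepest decrease is along −∇f = (+0.007059 E, -0.006471 N) → southeast.

SE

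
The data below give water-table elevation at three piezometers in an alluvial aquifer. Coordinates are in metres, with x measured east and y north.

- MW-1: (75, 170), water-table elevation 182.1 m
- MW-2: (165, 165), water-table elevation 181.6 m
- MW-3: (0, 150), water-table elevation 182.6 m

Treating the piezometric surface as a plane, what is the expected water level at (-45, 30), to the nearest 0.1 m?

183.3 m

With h = a·x + b·y + c and MW-1 as origin, the differences give:
  90·a + (-5)·b = -0.5
  (-75)·a + (-20)·b = +0.5
Eliminate b (×(-20) and ×(-5), subtract): -2175·a = 12.50 → a = ∂h/∂x = -0.005747
Back-substitute: b = ∂h/∂y = -0.003448.
h(-45, 30) = 182.1 + (-0.005747)·(-120) + (-0.003448)·(-140) = 182.1 +0.690 +0.483 = 183.272 m.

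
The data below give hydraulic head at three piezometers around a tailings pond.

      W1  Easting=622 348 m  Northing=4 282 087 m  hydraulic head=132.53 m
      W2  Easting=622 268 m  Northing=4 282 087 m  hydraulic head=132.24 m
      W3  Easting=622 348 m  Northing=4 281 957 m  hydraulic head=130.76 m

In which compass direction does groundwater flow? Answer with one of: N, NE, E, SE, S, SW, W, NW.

S

∂h/∂x = (132.24 − 132.53) / (622268 − 622348) = +0.003625
∂h/∂y = (130.76 − 132.53) / (4281957 − 4282087) = +0.01362
Flow = −∇h = (-0.003625 east, -0.01362 north), which points south.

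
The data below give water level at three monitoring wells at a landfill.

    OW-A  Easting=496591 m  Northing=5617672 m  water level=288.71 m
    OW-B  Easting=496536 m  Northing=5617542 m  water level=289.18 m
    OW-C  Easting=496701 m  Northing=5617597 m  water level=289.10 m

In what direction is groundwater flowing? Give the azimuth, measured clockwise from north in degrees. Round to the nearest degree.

348°

Taking OW-A as reference: OW-B−OW-A = (-55, -130, +0.47); OW-C−OW-A = (110, -75, +0.39).
Determinant of the coordinate differences = (-55)·(-75) − 110·(-130) = 18425.
∂h/∂x = [(+0.47)·(-75) − (+0.39)·(-130)] / 18425 = +0.0008385
∂h/∂y = [(-55)·(+0.39) − 110·(+0.47)] / 18425 = -0.003970
Flow direction (−∇h) has components (-0.0008385 E, +0.003970 N).
Azimuth = atan2(E, N) = atan2(-0.0008385, +0.003970) = 348.1° ≈ 348°.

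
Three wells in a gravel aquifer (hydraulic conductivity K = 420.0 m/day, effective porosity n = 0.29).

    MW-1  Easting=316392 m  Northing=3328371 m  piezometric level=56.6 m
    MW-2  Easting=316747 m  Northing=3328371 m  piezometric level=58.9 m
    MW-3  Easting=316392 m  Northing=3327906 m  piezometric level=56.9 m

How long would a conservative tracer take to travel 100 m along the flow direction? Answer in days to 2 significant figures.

∂h/∂x = (58.9 − 56.6) / (316747 − 316392) = +0.006479
∂h/∂y = (56.9 − 56.6) / (3327906 − 3328371) = -0.0006452
|∇h| = √(0.006479² + -0.0006452²) = 0.006511
Seepage velocity v = K·i/n = 420.0 × 0.006511 / 0.29 = 9.43 m/day.
t = 100 / 9.43 = 10.6 days.

11 days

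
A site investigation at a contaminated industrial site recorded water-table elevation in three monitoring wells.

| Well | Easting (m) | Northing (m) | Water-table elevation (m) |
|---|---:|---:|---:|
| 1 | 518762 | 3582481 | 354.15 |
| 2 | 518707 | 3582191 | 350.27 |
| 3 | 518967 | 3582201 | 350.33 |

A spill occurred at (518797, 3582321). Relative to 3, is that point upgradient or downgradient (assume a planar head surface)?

upgradient

With h = a·x + b·y + c and 1 as origin, the differences give:
  (-55)·a + (-290)·b = -3.88
  205·a + (-280)·b = -3.82
Eliminate b (×(-280) and ×(-290), subtract): 74850·a = -21.400 → a = ∂h/∂x = -0.0002859
Back-substitute: b = ∂h/∂y = +0.01343.
Head at (518797, 3582321) = 354.15 + (-0.0002859)·(35) + (+0.01343)·(-160) = 351.99 m.
That is higher than the 350.33 m at 3, so the point is upgradient.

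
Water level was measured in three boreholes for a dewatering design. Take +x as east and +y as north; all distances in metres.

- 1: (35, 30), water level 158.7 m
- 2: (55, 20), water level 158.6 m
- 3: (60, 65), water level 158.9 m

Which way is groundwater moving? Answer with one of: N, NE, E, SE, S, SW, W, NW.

S

With h = a·x + b·y + c and 1 as origin, the differences give:
  20·a + (-10)·b = -0.1
  25·a + 35·b = +0.2
Eliminate b (×35 and ×(-10), subtract): 950·a = -1.50 → a = ∂h/∂x = -0.001579
Back-substitute: b = ∂h/∂y = +0.006842.
Flow = −∇h = (+0.001579 east, -0.006842 north), which points south.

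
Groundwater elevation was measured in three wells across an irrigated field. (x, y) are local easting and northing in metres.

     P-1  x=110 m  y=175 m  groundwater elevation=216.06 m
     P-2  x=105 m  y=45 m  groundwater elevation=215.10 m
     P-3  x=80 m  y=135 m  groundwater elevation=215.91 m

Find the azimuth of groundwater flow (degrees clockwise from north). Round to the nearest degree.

Three-point gradient (reference P-1): Δ to P-2 = (-5, -130, -0.96), Δ to P-3 = (-30, -40, -0.15).
∂h/∂x = -0.005108, ∂h/∂y = +0.007581 (det = -3700).
Flow direction (−∇h) has components (+0.005108 E, -0.007581 N).
Azimuth = atan2(E, N) = atan2(+0.005108, -0.007581) = 146.0° ≈ 146°.

146°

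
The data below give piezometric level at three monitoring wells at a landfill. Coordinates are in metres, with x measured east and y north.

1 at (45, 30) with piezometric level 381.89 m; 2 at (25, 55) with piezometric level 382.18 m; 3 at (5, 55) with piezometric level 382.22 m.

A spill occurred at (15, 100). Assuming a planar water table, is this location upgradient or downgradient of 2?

Taking 1 as reference: 2−1 = (-20, 25, +0.29); 3−1 = (-40, 25, +0.33).
Determinant of the coordinate differences = (-20)·25 − (-40)·25 = 500.
∂h/∂x = [(+0.29)·25 − (+0.33)·25] / 500 = -0.002000
∂h/∂y = [(-20)·(+0.33) − (-40)·(+0.29)] / 500 = +0.01000
Head at (15, 100) = 381.89 + (-0.002000)·(-30) + (+0.01000)·(70) = 382.65 m.
That is higher than the 382.18 m at 2, so the point is upgradient.

upgradient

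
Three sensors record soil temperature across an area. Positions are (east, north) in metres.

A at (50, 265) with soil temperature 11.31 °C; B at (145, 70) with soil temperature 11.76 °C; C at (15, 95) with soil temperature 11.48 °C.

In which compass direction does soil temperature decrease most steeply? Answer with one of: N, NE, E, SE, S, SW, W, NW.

NW

With T = a·x + b·y + c and A as origin, the differences give:
  95·a + (-195)·b = +0.45
  (-35)·a + (-170)·b = +0.17
Eliminate b (×(-170) and ×(-195), subtract): -22975·a = -43.350 → a = ∂T/∂x = +0.001887
Back-substitute: b = ∂T/∂y = -0.001388.
Steepest decrease is along −∇f = (-0.001887 E, +0.001388 N) → northwest.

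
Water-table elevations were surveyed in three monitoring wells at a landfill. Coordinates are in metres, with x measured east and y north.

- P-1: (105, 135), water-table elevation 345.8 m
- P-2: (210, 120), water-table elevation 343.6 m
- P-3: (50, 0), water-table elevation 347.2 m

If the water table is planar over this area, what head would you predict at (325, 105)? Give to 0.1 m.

Taking P-1 as reference: P-2−P-1 = (105, -15, -2.2); P-3−P-1 = (-55, -135, +1.4).
Determinant of the coordinate differences = 105·(-135) − (-55)·(-15) = -15000.
∂h/∂x = [(-2.2)·(-135) − (+1.4)·(-15)] / -15000 = -0.02120
∂h/∂y = [105·(+1.4) − (-55)·(-2.2)] / -15000 = -0.001733
h(325, 105) = 345.8 + (-0.02120)·(220) + (-0.001733)·(-30) = 345.8 -4.664 +0.052 = 341.188 m.

341.2 m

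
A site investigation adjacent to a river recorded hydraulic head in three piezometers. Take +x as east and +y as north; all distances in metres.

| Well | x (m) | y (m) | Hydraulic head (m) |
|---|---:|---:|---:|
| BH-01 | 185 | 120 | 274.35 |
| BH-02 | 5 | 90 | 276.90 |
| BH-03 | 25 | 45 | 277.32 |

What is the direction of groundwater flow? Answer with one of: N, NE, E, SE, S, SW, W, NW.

With h = a·x + b·y + c and BH-01 as origin, the differences give:
  (-180)·a + (-30)·b = +2.55
  (-160)·a + (-75)·b = +2.97
Eliminate b (×(-75) and ×(-30), subtract): 8700·a = -102.150 → a = ∂h/∂x = -0.01174
Back-substitute: b = ∂h/∂y = -0.01455.
Flow = −∇h = (+0.01174 east, +0.01455 north), which points northeast.

NE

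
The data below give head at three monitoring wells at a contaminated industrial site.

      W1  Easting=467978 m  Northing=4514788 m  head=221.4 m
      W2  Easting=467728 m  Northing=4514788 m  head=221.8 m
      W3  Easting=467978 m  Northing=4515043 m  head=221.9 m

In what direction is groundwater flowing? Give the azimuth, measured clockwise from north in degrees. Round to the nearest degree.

∂h/∂x = (221.8 − 221.4) / (467728 − 467978) = -0.001600
∂h/∂y = (221.9 − 221.4) / (4515043 − 4514788) = +0.001961
Flow direction (−∇h) has components (+0.001600 E, -0.001961 N).
Azimuth = atan2(E, N) = atan2(+0.001600, -0.001961) = 140.8° ≈ 141°.

141°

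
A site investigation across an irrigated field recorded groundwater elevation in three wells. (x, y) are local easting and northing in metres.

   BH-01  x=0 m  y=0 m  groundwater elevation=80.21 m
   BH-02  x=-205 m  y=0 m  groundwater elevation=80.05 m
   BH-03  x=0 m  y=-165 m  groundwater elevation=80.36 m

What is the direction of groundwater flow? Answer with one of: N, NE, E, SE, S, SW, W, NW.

∂h/∂x = (80.05 − 80.21) / (-205 − 0) = +0.0007805
∂h/∂y = (80.36 − 80.21) / (-165 − 0) = -0.0009091
Flow = −∇h = (-0.0007805 east, +0.0009091 north), which points northwest.

NW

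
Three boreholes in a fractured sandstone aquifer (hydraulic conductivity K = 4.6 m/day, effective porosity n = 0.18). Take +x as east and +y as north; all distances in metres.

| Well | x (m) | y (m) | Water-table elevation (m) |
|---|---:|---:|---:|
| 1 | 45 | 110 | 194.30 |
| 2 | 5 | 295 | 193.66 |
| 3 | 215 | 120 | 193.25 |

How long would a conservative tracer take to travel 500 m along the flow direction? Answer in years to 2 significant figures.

7.1 years

Differences from 1: to 2 (Δx, Δy, Δh) = (-40, 185, -0.64); to 3 = (170, 10, -1.05).
Solve a·Δx + b·Δy = Δh: det = (-40)·10 − 170·185 = -31850.
∂h/∂x = [(-0.64)·10 − (-1.05)·185] / -31850 = -0.005898
∂h/∂y = [(-40)·(-1.05) − 170·(-0.64)] / -31850 = -0.004735
|∇h| = √(-0.005898² + -0.004735²) = 0.007564
Seepage velocity v = K·i/n = 4.6 × 0.007564 / 0.18 = 0.1933 m/day.
t = 500 / 0.1933 = 2587 days = 7.08 years.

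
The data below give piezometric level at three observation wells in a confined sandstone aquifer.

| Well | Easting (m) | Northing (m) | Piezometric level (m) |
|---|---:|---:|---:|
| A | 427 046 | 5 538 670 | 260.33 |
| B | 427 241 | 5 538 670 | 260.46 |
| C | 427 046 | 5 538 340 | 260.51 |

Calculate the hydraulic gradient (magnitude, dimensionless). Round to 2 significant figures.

0.00086

∂h/∂x = (260.46 − 260.33) / (427241 − 427046) = +0.0006667
∂h/∂y = (260.51 − 260.33) / (5538340 − 5538670) = -0.0005455
|∇h| = √(0.0006667² + -0.0005455²) = 0.0008614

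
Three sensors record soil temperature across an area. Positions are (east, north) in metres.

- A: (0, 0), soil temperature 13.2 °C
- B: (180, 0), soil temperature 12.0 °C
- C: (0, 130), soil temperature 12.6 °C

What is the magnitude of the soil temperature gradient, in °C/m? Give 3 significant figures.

∂T/∂x = (12.0 − 13.2) / (180 − 0) = -0.006667
∂T/∂y = (12.6 − 13.2) / (130 − 0) = -0.004615
|∇f| = √(-0.006667² + -0.004615²) = 0.008108 °C/m

0.00811 °C/m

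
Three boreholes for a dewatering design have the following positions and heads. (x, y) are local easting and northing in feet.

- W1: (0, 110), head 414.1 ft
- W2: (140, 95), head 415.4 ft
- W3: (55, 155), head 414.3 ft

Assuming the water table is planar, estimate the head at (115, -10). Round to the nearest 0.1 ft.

415.8 ft

Differences from W1: to W2 (Δx, Δy, Δh) = (140, -15, +1.3); to W3 = (55, 45, +0.2).
Solve a·Δx + b·Δy = Δh: det = 140·45 − 55·(-15) = 7125.
∂h/∂x = [(+1.3)·45 − (+0.2)·(-15)] / 7125 = +0.008632
∂h/∂y = [140·(+0.2) − 55·(+1.3)] / 7125 = -0.006105
h(115, -10) = 414.1 + (+0.008632)·(115) + (-0.006105)·(-120) = 414.1 +0.993 +0.733 = 415.825 ft.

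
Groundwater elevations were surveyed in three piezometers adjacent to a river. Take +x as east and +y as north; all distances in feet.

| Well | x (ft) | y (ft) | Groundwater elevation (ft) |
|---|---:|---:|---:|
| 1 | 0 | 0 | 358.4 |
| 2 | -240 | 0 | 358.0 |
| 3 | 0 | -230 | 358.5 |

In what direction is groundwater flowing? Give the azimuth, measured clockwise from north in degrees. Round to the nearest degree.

285°

∂h/∂x = (358.0 − 358.4) / (-240 − 0) = +0.001667
∂h/∂y = (358.5 − 358.4) / (-230 − 0) = -0.0004348
Flow direction (−∇h) has components (-0.001667 E, +0.0004348 N).
Azimuth = atan2(E, N) = atan2(-0.001667, +0.0004348) = 284.6° ≈ 285°.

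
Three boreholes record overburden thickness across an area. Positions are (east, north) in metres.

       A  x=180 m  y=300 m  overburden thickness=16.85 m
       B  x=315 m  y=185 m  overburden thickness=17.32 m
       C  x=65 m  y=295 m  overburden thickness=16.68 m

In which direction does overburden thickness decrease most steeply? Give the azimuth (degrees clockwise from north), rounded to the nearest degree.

Three-point gradient (reference A): Δ to B = (135, -115, +0.47), Δ to C = (-115, -5, -0.17).
∂d/∂x = +0.001576, ∂d/∂y = -0.002237 (det = -13900).
Steepest decrease is along −∇f: components (-0.001576 E, +0.002237 N).
Azimuth = atan2(-0.001576, +0.002237) = 324.8° ≈ 325°.

325°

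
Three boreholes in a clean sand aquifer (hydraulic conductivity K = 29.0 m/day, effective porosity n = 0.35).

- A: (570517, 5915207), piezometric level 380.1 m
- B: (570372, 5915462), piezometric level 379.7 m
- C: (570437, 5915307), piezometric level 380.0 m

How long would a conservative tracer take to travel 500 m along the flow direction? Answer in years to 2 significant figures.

4.3 years

Differences from A: to B (Δx, Δy, Δh) = (-145, 255, -0.4); to C = (-80, 100, -0.1).
Solve a·Δx + b·Δy = Δh: det = (-145)·100 − (-80)·255 = 5900.
∂h/∂x = [(-0.4)·100 − (-0.1)·255] / 5900 = -0.002458
∂h/∂y = [(-145)·(-0.1) − (-80)·(-0.4)] / 5900 = -0.002966
|∇h| = √(-0.002458² + -0.002966²) = 0.003852
Seepage velocity v = K·i/n = 29.0 × 0.003852 / 0.35 = 0.3192 m/day.
t = 500 / 0.3192 = 1566 days = 4.29 years.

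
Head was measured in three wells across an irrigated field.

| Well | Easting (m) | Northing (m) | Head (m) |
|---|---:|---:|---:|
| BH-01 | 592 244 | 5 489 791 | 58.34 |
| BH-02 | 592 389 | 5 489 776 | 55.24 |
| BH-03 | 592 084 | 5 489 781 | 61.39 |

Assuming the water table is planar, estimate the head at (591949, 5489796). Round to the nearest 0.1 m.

64.3 m

Taking BH-01 as reference: BH-02−BH-01 = (145, -15, -3.10); BH-03−BH-01 = (-160, -10, +3.05).
Determinant of the coordinate differences = 145·(-10) − (-160)·(-15) = -3850.
∂h/∂x = [(-3.10)·(-10) − (+3.05)·(-15)] / -3850 = -0.01994
∂h/∂y = [145·(+3.05) − (-160)·(-3.10)] / -3850 = +0.01396
h(591949, 5489796) = 58.34 + (-0.01994)·(-295) + (+0.01396)·(5) = 58.34 +5.881 +0.070 = 64.291 m.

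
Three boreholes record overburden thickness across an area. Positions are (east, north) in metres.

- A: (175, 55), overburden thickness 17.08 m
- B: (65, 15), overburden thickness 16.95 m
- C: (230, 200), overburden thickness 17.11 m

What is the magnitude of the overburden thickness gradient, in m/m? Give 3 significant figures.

0.00131 m/m

Differences from A: to B (Δx, Δy, Δh) = (-110, -40, -0.13); to C = (55, 145, +0.03).
Determinant of the coordinate differences = (-110)·145 − 55·(-40) = -13750.
∂d/∂x = [(-0.13)·145 − (+0.03)·(-40)] / -13750 = +0.001284
∂d/∂y = [(-110)·(+0.03) − 55·(-0.13)] / -13750 = -0.0002800
|∇f| = √(0.001284² + -0.0002800²) = 0.001314 m/m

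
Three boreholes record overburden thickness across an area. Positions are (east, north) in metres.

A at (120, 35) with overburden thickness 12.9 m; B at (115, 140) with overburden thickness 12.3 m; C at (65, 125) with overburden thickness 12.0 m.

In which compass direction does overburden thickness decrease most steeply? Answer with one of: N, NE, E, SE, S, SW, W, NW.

NW

Taking A as reference: B−A = (-5, 105, -0.6); C−A = (-55, 90, -0.9).
Solve a·Δx + b·Δy = Δd: det = (-5)·90 − (-55)·105 = 5325.
∂d/∂x = [(-0.6)·90 − (-0.9)·105] / 5325 = +0.007606
∂d/∂y = [(-5)·(-0.9) − (-55)·(-0.6)] / 5325 = -0.005352
Steepest decrease is along −∇f = (-0.007606 E, +0.005352 N) → northwest.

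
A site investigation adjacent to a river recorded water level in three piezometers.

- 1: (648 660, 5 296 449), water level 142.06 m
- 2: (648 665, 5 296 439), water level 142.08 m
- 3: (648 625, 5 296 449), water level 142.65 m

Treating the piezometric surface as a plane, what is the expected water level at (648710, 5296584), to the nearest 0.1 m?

139.8 m

Differences from 1: to 2 (Δx, Δy, Δh) = (5, -10, +0.02); to 3 = (-35, 0, +0.59).
Solve a·Δx + b·Δy = Δh: det = 5·0 − (-35)·(-10) = -350.
∂h/∂x = [(+0.02)·0 − (+0.59)·(-10)] / -350 = -0.01686
∂h/∂y = [5·(+0.59) − (-35)·(+0.02)] / -350 = -0.01043
h(648710, 5296584) = 142.06 + (-0.01686)·(50) + (-0.01043)·(135) = 142.06 -0.843 -1.408 = 139.809 m.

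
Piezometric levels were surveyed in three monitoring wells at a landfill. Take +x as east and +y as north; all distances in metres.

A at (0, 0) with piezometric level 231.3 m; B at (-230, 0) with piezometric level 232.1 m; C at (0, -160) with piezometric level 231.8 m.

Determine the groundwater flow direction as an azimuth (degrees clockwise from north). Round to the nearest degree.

∂h/∂x = (232.1 − 231.3) / (-230 − 0) = -0.003478
∂h/∂y = (231.8 − 231.3) / (-160 − 0) = -0.003125
Flow direction (−∇h) has components (+0.003478 E, +0.003125 N).
Azimuth = atan2(E, N) = atan2(+0.003478, +0.003125) = 48.1° ≈ 048°.

048°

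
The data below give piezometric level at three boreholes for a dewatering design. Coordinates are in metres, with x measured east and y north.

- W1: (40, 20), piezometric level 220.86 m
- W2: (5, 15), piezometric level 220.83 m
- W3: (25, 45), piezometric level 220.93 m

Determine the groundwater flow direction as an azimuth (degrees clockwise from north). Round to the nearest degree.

188°

Taking W1 as reference: W2−W1 = (-35, -5, -0.03); W3−W1 = (-15, 25, +0.07).
Determinant of the coordinate differences = (-35)·25 − (-15)·(-5) = -950.
∂h/∂x = [(-0.03)·25 − (+0.07)·(-5)] / -950 = +0.0004211
∂h/∂y = [(-35)·(+0.07) − (-15)·(-0.03)] / -950 = +0.003053
Flow direction (−∇h) has components (-0.0004211 E, -0.003053 N).
Azimuth = atan2(E, N) = atan2(-0.0004211, -0.003053) = 187.9° ≈ 188°.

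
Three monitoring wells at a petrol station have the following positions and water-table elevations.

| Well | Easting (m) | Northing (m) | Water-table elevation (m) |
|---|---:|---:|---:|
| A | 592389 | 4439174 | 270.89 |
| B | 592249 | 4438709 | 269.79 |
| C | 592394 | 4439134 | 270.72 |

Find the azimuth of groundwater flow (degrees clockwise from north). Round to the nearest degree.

130°

Differences from A: to B (Δx, Δy, Δh) = (-140, -465, -1.10); to C = (5, -40, -0.17).
Solve a·Δx + b·Δy = Δh: det = (-140)·(-40) − 5·(-465) = 7925.
∂h/∂x = [(-1.10)·(-40) − (-0.17)·(-465)] / 7925 = -0.004423
∂h/∂y = [(-140)·(-0.17) − 5·(-1.10)] / 7925 = +0.003697
Flow direction (−∇h) has components (+0.004423 E, -0.003697 N).
Azimuth = atan2(E, N) = atan2(+0.004423, -0.003697) = 129.9° ≈ 130°.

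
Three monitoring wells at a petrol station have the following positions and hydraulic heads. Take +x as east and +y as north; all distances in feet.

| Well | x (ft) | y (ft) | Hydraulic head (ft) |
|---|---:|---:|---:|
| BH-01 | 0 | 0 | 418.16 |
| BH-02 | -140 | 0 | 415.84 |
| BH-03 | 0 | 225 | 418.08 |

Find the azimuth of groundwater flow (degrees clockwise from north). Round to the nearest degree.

∂h/∂x = (415.84 − 418.16) / (-140 − 0) = +0.01657
∂h/∂y = (418.08 − 418.16) / (225 − 0) = -0.0003556
Flow direction (−∇h) has components (-0.01657 E, +0.0003556 N).
Azimuth = atan2(E, N) = atan2(-0.01657, +0.0003556) = 271.2° ≈ 271°.

271°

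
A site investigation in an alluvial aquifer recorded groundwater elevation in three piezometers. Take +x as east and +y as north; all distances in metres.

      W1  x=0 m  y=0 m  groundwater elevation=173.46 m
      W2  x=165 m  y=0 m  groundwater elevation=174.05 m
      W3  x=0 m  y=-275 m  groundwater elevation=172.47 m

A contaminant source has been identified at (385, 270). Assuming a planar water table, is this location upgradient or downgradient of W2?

upgradient

∂h/∂x = (174.05 − 173.46) / (165 − 0) = +0.003576
∂h/∂y = (172.47 − 173.46) / (-275 − 0) = +0.003600
Head at (385, 270) = 173.46 + (+0.003576)·(385) + (+0.003600)·(270) = 175.81 m.
That is higher than the 174.05 m at W2, so the point is upgradient.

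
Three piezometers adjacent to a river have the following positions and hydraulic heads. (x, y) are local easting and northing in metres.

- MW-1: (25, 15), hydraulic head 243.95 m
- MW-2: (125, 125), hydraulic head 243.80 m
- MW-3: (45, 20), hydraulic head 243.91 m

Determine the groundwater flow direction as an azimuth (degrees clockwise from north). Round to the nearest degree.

Differences from MW-1: to MW-2 (Δx, Δy, Δh) = (100, 110, -0.15); to MW-3 = (20, 5, -0.04).
Solve a·Δx + b·Δy = Δh: det = 100·5 − 20·110 = -1700.
∂h/∂x = [(-0.15)·5 − (-0.04)·110] / -1700 = -0.002147
∂h/∂y = [100·(-0.04) − 20·(-0.15)] / -1700 = +0.0005882
Flow direction (−∇h) has components (+0.002147 E, -0.0005882 N).
Azimuth = atan2(E, N) = atan2(+0.002147, -0.0005882) = 105.3° ≈ 105°.

105°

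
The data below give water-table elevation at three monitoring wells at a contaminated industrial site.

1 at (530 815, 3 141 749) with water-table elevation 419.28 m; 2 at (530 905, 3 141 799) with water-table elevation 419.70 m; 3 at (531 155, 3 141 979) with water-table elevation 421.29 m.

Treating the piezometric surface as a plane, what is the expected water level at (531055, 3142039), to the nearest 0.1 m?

422.0 m

Taking 1 as reference: 2−1 = (90, 50, +0.42); 3−1 = (340, 230, +2.01).
Determinant of the coordinate differences = 90·230 − 340·50 = 3700.
∂h/∂x = [(+0.42)·230 − (+2.01)·50] / 3700 = -0.001054
∂h/∂y = [90·(+2.01) − 340·(+0.42)] / 3700 = +0.01030
h(531055, 3142039) = 419.28 + (-0.001054)·(240) + (+0.01030)·(290) = 419.28 -0.253 +2.986 = 422.013 m.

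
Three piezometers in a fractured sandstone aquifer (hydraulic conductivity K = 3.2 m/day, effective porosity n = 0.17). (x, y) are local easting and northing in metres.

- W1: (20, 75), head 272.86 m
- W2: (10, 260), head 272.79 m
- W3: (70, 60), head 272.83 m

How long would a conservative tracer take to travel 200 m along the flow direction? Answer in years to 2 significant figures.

35 years

Taking W1 as reference: W2−W1 = (-10, 185, -0.07); W3−W1 = (50, -15, -0.03).
Determinant of the coordinate differences = (-10)·(-15) − 50·185 = -9100.
∂h/∂x = [(-0.07)·(-15) − (-0.03)·185] / -9100 = -0.0007253
∂h/∂y = [(-10)·(-0.03) − 50·(-0.07)] / -9100 = -0.0004176
|∇h| = √(-0.0007253² + -0.0004176²) = 0.0008369
Seepage velocity v = K·i/n = 3.2 × 0.0008369 / 0.17 = 0.01575 m/day.
t = 200 / 0.01575 = 1.27e+04 days = 34.8 years.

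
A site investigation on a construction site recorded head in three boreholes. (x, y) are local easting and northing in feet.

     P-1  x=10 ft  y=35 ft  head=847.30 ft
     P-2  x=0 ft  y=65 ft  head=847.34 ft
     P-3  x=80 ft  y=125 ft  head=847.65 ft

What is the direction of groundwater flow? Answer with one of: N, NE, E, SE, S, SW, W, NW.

With h = a·x + b·y + c and P-1 as origin, the differences give:
  (-10)·a + 30·b = +0.04
  70·a + 90·b = +0.35
Eliminate b (×90 and ×30, subtract): -3000·a = -6.900 → a = ∂h/∂x = +0.002300
Back-substitute: b = ∂h/∂y = +0.002100.
Flow = −∇h = (-0.002300 east, -0.002100 north), which points southwest.

SW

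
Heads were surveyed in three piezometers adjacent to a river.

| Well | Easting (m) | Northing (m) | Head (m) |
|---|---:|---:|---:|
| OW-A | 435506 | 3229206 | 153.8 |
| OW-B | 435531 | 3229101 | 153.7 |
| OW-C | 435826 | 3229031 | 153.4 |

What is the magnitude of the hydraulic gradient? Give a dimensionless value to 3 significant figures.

0.00113

Differences from OW-A: to OW-B (Δx, Δy, Δh) = (25, -105, -0.1); to OW-C = (320, -175, -0.4).
Determinant of the coordinate differences = 25·(-175) − 320·(-105) = 29225.
∂h/∂x = [(-0.1)·(-175) − (-0.4)·(-105)] / 29225 = -0.0008383
∂h/∂y = [25·(-0.4) − 320·(-0.1)] / 29225 = +0.0007528
|∇h| = √(-0.0008383² + 0.0007528²) = 0.001127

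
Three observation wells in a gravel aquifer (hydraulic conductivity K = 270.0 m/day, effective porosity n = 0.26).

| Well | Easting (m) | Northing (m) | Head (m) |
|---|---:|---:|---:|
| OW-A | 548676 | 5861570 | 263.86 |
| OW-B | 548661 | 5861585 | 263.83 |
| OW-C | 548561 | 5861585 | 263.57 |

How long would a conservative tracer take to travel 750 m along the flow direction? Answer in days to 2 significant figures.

270 days

Three-point gradient (reference OW-A): Δ to OW-B = (-15, 15, -0.03), Δ to OW-C = (-115, 15, -0.29).
∂h/∂x = +0.002600, ∂h/∂y = +0.0006000 (det = 1500).
|∇h| = √(0.002600² + 0.0006000²) = 0.002668
Seepage velocity v = K·i/n = 270.0 × 0.002668 / 0.26 = 2.771 m/day.
t = 750 / 2.771 = 270.7 days.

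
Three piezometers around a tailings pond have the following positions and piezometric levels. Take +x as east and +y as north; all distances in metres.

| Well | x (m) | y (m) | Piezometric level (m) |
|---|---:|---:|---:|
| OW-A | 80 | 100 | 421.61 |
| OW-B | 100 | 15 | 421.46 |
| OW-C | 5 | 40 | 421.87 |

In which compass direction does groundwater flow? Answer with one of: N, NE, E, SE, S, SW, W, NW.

Differences from OW-A: to OW-B (Δx, Δy, Δh) = (20, -85, -0.15); to OW-C = (-75, -60, +0.26).
Solve a·Δx + b·Δy = Δh: det = 20·(-60) − (-75)·(-85) = -7575.
∂h/∂x = [(-0.15)·(-60) − (+0.26)·(-85)] / -7575 = -0.004106
∂h/∂y = [20·(+0.26) − (-75)·(-0.15)] / -7575 = +0.0007987
Flow = −∇h = (+0.004106 east, -0.0007987 north), which points east.

E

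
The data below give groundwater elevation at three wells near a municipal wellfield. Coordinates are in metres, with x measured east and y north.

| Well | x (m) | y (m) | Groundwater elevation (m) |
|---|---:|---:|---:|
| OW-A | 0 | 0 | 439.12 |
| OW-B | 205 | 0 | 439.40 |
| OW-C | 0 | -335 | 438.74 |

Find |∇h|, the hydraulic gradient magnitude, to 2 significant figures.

∂h/∂x = (439.40 − 439.12) / (205 − 0) = +0.001366
∂h/∂y = (438.74 − 439.12) / (-335 − 0) = +0.001134
|∇h| = √(0.001366² + 0.001134²) = 0.001775

0.0018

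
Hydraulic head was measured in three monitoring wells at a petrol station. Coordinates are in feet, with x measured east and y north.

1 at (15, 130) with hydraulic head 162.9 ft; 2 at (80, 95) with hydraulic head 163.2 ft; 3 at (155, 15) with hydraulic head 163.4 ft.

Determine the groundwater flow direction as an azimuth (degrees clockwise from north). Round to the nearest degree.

241°

With h = a·x + b·y + c and 1 as origin, the differences give:
  65·a + (-35)·b = +0.3
  140·a + (-115)·b = +0.5
Eliminate b (×(-115) and ×(-35), subtract): -2575·a = -17.00 → a = ∂h/∂x = +0.006602
Back-substitute: b = ∂h/∂y = +0.003689.
Flow direction (−∇h) has components (-0.006602 E, -0.003689 N).
Azimuth = atan2(E, N) = atan2(-0.006602, -0.003689) = 240.8° ≈ 241°.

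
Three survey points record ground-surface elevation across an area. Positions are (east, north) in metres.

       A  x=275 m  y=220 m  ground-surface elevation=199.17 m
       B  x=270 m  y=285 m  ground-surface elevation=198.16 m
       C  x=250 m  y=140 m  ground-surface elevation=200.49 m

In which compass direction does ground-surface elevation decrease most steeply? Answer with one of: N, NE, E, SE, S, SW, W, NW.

N

With z = a·x + b·y + c and A as origin, the differences give:
  (-5)·a + 65·b = -1.01
  (-25)·a + (-80)·b = +1.32
Eliminate b (×(-80) and ×65, subtract): 2025·a = -5.000 → a = ∂z/∂x = -0.002469
Back-substitute: b = ∂z/∂y = -0.01573.
Steepest decrease is along −∇f = (+0.002469 E, +0.01573 N) → north.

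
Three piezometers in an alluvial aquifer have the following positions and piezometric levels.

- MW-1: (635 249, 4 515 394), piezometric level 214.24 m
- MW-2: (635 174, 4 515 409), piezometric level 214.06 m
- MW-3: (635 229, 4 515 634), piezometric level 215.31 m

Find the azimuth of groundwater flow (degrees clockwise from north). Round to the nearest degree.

215°

With h = a·x + b·y + c and MW-1 as origin, the differences give:
  (-75)·a + 15·b = -0.18
  (-20)·a + 240·b = +1.07
Eliminate b (×240 and ×15, subtract): -17700·a = -59.250 → a = ∂h/∂x = +0.003347
Back-substitute: b = ∂h/∂y = +0.004737.
Flow direction (−∇h) has components (-0.003347 E, -0.004737 N).
Azimuth = atan2(E, N) = atan2(-0.003347, -0.004737) = 215.2° ≈ 215°.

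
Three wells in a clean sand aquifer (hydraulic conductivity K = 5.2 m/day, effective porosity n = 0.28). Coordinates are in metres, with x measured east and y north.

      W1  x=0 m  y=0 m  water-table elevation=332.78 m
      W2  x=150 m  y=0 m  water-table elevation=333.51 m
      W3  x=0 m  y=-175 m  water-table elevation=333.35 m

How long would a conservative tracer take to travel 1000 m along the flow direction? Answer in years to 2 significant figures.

∂h/∂x = (333.51 − 332.78) / (150 − 0) = +0.004867
∂h/∂y = (333.35 − 332.78) / (-175 − 0) = -0.003257
|∇h| = √(0.004867² + -0.003257²) = 0.005856
Seepage velocity v = K·i/n = 5.2 × 0.005856 / 0.28 = 0.1088 m/day.
t = 1000 / 0.1088 = 9191 days = 25.2 years.

25 years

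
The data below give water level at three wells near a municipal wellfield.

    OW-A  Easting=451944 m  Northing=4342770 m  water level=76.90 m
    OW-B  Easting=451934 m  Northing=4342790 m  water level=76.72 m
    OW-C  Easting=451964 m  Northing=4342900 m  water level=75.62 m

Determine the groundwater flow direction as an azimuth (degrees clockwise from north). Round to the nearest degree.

008°

Taking OW-A as reference: OW-B−OW-A = (-10, 20, -0.18); OW-C−OW-A = (20, 130, -1.28).
Solve a·Δx + b·Δy = Δh: det = (-10)·130 − 20·20 = -1700.
∂h/∂x = [(-0.18)·130 − (-1.28)·20] / -1700 = -0.001294
∂h/∂y = [(-10)·(-1.28) − 20·(-0.18)] / -1700 = -0.009647
Flow direction (−∇h) has components (+0.001294 E, +0.009647 N).
Azimuth = atan2(E, N) = atan2(+0.001294, +0.009647) = 7.6° ≈ 008°.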